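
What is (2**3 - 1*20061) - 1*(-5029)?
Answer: -15024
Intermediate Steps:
(2**3 - 1*20061) - 1*(-5029) = (8 - 20061) + 5029 = -20053 + 5029 = -15024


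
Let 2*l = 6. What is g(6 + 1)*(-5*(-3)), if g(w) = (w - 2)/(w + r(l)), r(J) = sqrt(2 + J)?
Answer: 525/44 - 75*sqrt(5)/44 ≈ 8.1203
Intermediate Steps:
l = 3 (l = (1/2)*6 = 3)
g(w) = (-2 + w)/(w + sqrt(5)) (g(w) = (w - 2)/(w + sqrt(2 + 3)) = (-2 + w)/(w + sqrt(5)))
g(6 + 1)*(-5*(-3)) = ((-2 + (6 + 1))/((6 + 1) + sqrt(5)))*(-5*(-3)) = ((-2 + 7)/(7 + sqrt(5)))*15 = (5/(7 + sqrt(5)))*15 = 75/(7 + sqrt(5))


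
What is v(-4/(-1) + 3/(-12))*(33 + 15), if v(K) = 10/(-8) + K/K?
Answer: -12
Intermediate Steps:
v(K) = -¼ (v(K) = 10*(-⅛) + 1 = -5/4 + 1 = -¼)
v(-4/(-1) + 3/(-12))*(33 + 15) = -(33 + 15)/4 = -¼*48 = -12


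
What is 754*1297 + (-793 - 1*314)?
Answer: 976831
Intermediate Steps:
754*1297 + (-793 - 1*314) = 977938 + (-793 - 314) = 977938 - 1107 = 976831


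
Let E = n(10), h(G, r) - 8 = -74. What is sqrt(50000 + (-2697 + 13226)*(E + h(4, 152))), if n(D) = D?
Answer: 2*I*sqrt(134906) ≈ 734.59*I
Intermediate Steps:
h(G, r) = -66 (h(G, r) = 8 - 74 = -66)
E = 10
sqrt(50000 + (-2697 + 13226)*(E + h(4, 152))) = sqrt(50000 + (-2697 + 13226)*(10 - 66)) = sqrt(50000 + 10529*(-56)) = sqrt(50000 - 589624) = sqrt(-539624) = 2*I*sqrt(134906)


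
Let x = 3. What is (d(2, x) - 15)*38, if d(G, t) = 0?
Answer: -570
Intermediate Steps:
(d(2, x) - 15)*38 = (0 - 15)*38 = -15*38 = -570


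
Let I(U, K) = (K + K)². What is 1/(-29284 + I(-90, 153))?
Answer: 1/64352 ≈ 1.5540e-5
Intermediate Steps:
I(U, K) = 4*K² (I(U, K) = (2*K)² = 4*K²)
1/(-29284 + I(-90, 153)) = 1/(-29284 + 4*153²) = 1/(-29284 + 4*23409) = 1/(-29284 + 93636) = 1/64352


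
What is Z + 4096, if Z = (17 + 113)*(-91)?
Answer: -7734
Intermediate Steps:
Z = -11830 (Z = 130*(-91) = -11830)
Z + 4096 = -11830 + 4096 = -7734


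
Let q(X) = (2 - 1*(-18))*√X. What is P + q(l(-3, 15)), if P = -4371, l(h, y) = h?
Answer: -4371 + 20*I*√3 ≈ -4371.0 + 34.641*I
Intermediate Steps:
q(X) = 20*√X (q(X) = (2 + 18)*√X = 20*√X)
P + q(l(-3, 15)) = -4371 + 20*√(-3) = -4371 + 20*(I*√3) = -4371 + 20*I*√3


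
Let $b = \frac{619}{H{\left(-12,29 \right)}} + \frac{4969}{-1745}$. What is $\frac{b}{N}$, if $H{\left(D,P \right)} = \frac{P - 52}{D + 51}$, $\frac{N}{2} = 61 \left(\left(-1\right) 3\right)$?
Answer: $\frac{21120166}{7344705} \approx 2.8756$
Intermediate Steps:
$N = -366$ ($N = 2 \cdot 61 \left(\left(-1\right) 3\right) = 2 \cdot 61 \left(-3\right) = 2 \left(-183\right) = -366$)
$H{\left(D,P \right)} = \frac{-52 + P}{51 + D}$
$b = - \frac{42240332}{40135}$ ($b = \frac{619}{\frac{1}{51 - 12} \left(-52 + 29\right)} + \frac{4969}{-1745} = \frac{619}{\frac{1}{39} \left(-23\right)} + 4969 \left(- \frac{1}{1745}\right) = \frac{619}{\frac{1}{39} \left(-23\right)} - \frac{4969}{1745} = \frac{619}{- \frac{23}{39}} - \frac{4969}{1745} = 619 \left(- \frac{39}{23}\right) - \frac{4969}{1745} = - \frac{24141}{23} - \frac{4969}{1745} = - \frac{42240332}{40135} \approx -1052.5$)
$\frac{b}{N} = - \frac{42240332}{40135 \left(-366\right)} = \left(- \frac{42240332}{40135}\right) \left(- \frac{1}{366}\right) = \frac{21120166}{7344705}$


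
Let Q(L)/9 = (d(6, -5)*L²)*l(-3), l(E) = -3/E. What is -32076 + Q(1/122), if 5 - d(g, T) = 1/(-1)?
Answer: -238709565/7442 ≈ -32076.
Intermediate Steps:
d(g, T) = 6 (d(g, T) = 5 - 1/(-1) = 5 - 1*(-1) = 5 + 1 = 6)
Q(L) = 54*L² (Q(L) = 9*((6*L²)*(-3/(-3))) = 9*((6*L²)*(-3*(-⅓))) = 9*((6*L²)*1) = 9*(6*L²) = 54*L²)
-32076 + Q(1/122) = -32076 + 54*(1/122)² = -32076 + 54*(1/14884) = -32076 + 27/7442 = -238709565/7442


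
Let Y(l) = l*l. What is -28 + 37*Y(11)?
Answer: 4449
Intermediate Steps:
Y(l) = l²
-28 + 37*Y(11) = -28 + 37*11² = -28 + 37*121 = -28 + 4477 = 4449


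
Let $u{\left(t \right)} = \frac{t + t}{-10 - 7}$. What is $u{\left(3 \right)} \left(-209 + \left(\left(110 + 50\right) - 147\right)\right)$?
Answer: $\frac{1176}{17} \approx 69.177$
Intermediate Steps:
$u{\left(t \right)} = - \frac{2 t}{17}$ ($u{\left(t \right)} = \frac{2 t}{-17} = 2 t \left(- \frac{1}{17}\right) = - \frac{2 t}{17}$)
$u{\left(3 \right)} \left(-209 + \left(\left(110 + 50\right) - 147\right)\right) = \left(- \frac{2}{17}\right) 3 \left(-209 + \left(\left(110 + 50\right) - 147\right)\right) = - \frac{6 \left(-209 + \left(160 - 147\right)\right)}{17} = - \frac{6 \left(-209 + 13\right)}{17} = \left(- \frac{6}{17}\right) \left(-196\right) = \frac{1176}{17}$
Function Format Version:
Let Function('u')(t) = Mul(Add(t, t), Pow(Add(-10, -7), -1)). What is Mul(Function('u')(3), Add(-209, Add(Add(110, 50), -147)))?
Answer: Rational(1176, 17) ≈ 69.177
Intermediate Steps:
Function('u')(t) = Mul(Rational(-2, 17), t) (Function('u')(t) = Mul(Mul(2, t), Pow(-17, -1)) = Mul(Mul(2, t), Rational(-1, 17)) = Mul(Rational(-2, 17), t))
Mul(Function('u')(3), Add(-209, Add(Add(110, 50), -147))) = Mul(Mul(Rational(-2, 17), 3), Add(-209, Add(Add(110, 50), -147))) = Mul(Rational(-6, 17), Add(-209, Add(160, -147))) = Mul(Rational(-6, 17), Add(-209, 13)) = Mul(Rational(-6, 17), -196) = Rational(1176, 17)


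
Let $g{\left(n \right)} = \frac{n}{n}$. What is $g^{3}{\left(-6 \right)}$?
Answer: $1$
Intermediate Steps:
$g{\left(n \right)} = 1$
$g^{3}{\left(-6 \right)} = 1^{3} = 1$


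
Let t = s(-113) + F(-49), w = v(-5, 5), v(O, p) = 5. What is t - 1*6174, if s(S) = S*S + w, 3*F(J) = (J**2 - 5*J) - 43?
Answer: 22403/3 ≈ 7467.7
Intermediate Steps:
w = 5
F(J) = -43/3 - 5*J/3 + J**2/3 (F(J) = ((J**2 - 5*J) - 43)/3 = (-43 + J**2 - 5*J)/3 = -43/3 - 5*J/3 + J**2/3)
s(S) = 5 + S**2 (s(S) = S*S + 5 = S**2 + 5 = 5 + S**2)
t = 40925/3 (t = (5 + (-113)**2) + (-43/3 - 5/3*(-49) + (1/3)*(-49)**2) = (5 + 12769) + (-43/3 + 245/3 + (1/3)*2401) = 12774 + (-43/3 + 245/3 + 2401/3) = 12774 + 2603/3 = 40925/3 ≈ 13642.)
t - 1*6174 = 40925/3 - 1*6174 = 40925/3 - 6174 = 22403/3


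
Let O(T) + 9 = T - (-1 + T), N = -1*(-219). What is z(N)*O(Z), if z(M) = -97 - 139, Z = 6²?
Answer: 1888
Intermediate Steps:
Z = 36
N = 219
z(M) = -236
O(T) = -8 (O(T) = -9 + (T - (-1 + T)) = -9 + (T + (1 - T)) = -9 + 1 = -8)
z(N)*O(Z) = -236*(-8) = 1888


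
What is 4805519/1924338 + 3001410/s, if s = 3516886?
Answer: 11338094905207/3383838685734 ≈ 3.3507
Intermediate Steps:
4805519/1924338 + 3001410/s = 4805519/1924338 + 3001410/3516886 = 4805519*(1/1924338) + 3001410*(1/3516886) = 4805519/1924338 + 1500705/1758443 = 11338094905207/3383838685734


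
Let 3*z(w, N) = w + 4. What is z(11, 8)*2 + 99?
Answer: 109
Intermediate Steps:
z(w, N) = 4/3 + w/3 (z(w, N) = (w + 4)/3 = (4 + w)/3 = 4/3 + w/3)
z(11, 8)*2 + 99 = (4/3 + (⅓)*11)*2 + 99 = (4/3 + 11/3)*2 + 99 = 5*2 + 99 = 10 + 99 = 109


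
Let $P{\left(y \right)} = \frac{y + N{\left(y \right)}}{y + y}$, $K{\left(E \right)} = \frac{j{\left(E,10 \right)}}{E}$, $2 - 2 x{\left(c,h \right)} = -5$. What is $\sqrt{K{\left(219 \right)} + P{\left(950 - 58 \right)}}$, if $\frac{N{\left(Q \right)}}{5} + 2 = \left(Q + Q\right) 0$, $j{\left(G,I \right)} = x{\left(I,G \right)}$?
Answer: $\frac{\sqrt{4869097737}}{97674} \approx 0.71441$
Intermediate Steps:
$x{\left(c,h \right)} = \frac{7}{2}$ ($x{\left(c,h \right)} = 1 - - \frac{5}{2} = 1 + \frac{5}{2} = \frac{7}{2}$)
$j{\left(G,I \right)} = \frac{7}{2}$
$N{\left(Q \right)} = -10$ ($N{\left(Q \right)} = -10 + 5 \left(Q + Q\right) 0 = -10 + 5 \cdot 2 Q 0 = -10 + 5 \cdot 0 = -10 + 0 = -10$)
$K{\left(E \right)} = \frac{7}{2 E}$
$P{\left(y \right)} = \frac{-10 + y}{2 y}$ ($P{\left(y \right)} = \frac{y - 10}{y + y} = \frac{-10 + y}{2 y}$)
$\sqrt{K{\left(219 \right)} + P{\left(950 - 58 \right)}} = \sqrt{\frac{7}{2 \cdot 219} + \frac{-10 + \left(950 - 58\right)}{2 \left(950 - 58\right)}} = \sqrt{\frac{7}{2} \cdot \frac{1}{219} + \frac{-10 + 892}{2 \cdot 892}} = \sqrt{\frac{7}{438} + \frac{1}{2} \cdot \frac{1}{892} \cdot 882} = \sqrt{\frac{7}{438} + \frac{441}{892}} = \sqrt{\frac{99701}{195348}} = \frac{\sqrt{4869097737}}{97674}$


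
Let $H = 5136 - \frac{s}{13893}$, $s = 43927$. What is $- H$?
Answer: $- \frac{71310521}{13893} \approx -5132.8$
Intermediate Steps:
$H = \frac{71310521}{13893}$ ($H = 5136 - \frac{43927}{13893} = \frac{71310521}{13893} \approx 5132.8$)
$- H = \left(-1\right) \frac{71310521}{13893} = - \frac{71310521}{13893}$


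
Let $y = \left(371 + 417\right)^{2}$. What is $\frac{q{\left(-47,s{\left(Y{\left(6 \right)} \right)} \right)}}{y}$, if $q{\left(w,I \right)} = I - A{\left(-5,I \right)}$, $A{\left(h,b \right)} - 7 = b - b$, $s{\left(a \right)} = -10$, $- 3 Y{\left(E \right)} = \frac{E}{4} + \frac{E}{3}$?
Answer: $- \frac{17}{620944} \approx -2.7378 \cdot 10^{-5}$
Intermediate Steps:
$Y{\left(E \right)} = - \frac{7 E}{36}$ ($Y{\left(E \right)} = - \frac{\frac{E}{4} + \frac{E}{3}}{3} = - \frac{\frac{7}{12} E}{3} = - \frac{7 E}{36}$)
$A{\left(h,b \right)} = 7$ ($A{\left(h,b \right)} = 7 + \left(b - b\right) = 7 + 0 = 7$)
$q{\left(w,I \right)} = -7 + I$ ($q{\left(w,I \right)} = I - 7 = -7 + I$)
$y = 620944$ ($y = 788^{2} = 620944$)
$\frac{q{\left(-47,s{\left(Y{\left(6 \right)} \right)} \right)}}{y} = \frac{-7 - 10}{620944} = \left(-17\right) \frac{1}{620944} = - \frac{17}{620944}$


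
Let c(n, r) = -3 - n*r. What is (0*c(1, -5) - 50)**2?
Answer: 2500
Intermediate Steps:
c(n, r) = -3 - n*r
(0*c(1, -5) - 50)**2 = (0*(-3 - 1*1*(-5)) - 50)**2 = (0*(-3 + 5) - 50)**2 = (0*2 - 50)**2 = (0 - 50)**2 = (-50)**2 = 2500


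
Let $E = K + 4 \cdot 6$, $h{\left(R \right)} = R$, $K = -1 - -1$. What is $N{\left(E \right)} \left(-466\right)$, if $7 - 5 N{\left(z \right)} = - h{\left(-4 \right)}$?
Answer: $- \frac{1398}{5} \approx -279.6$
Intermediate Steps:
$K = 0$ ($K = -1 + 1 = 0$)
$E = 24$ ($E = 0 + 4 \cdot 6 = 0 + 24 = 24$)
$N{\left(z \right)} = \frac{3}{5}$ ($N{\left(z \right)} = \frac{7}{5} - \frac{\left(-1\right) \left(-4\right)}{5} = \frac{7}{5} - \frac{4}{5} = \frac{3}{5}$)
$N{\left(E \right)} \left(-466\right) = \frac{3}{5} \left(-466\right) = - \frac{1398}{5}$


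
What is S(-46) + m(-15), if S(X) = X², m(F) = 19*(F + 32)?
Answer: 2439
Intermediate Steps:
m(F) = 608 + 19*F (m(F) = 19*(32 + F) = 608 + 19*F)
S(-46) + m(-15) = (-46)² + (608 + 19*(-15)) = 2116 + (608 - 285) = 2116 + 323 = 2439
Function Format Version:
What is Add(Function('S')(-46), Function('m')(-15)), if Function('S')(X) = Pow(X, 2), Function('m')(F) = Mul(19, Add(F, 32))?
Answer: 2439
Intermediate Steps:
Function('m')(F) = Add(608, Mul(19, F)) (Function('m')(F) = Mul(19, Add(32, F)) = Add(608, Mul(19, F)))
Add(Function('S')(-46), Function('m')(-15)) = Add(Pow(-46, 2), Add(608, Mul(19, -15))) = Add(2116, Add(608, -285)) = Add(2116, 323) = 2439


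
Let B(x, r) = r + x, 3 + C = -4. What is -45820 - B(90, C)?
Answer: -45903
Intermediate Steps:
C = -7 (C = -3 - 4 = -7)
-45820 - B(90, C) = -45820 - (-7 + 90) = -45820 - 1*83 = -45820 - 83 = -45903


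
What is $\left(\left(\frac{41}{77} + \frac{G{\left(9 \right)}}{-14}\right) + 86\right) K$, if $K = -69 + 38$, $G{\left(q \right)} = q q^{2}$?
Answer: $- \frac{164517}{154} \approx -1068.3$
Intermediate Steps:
$G{\left(q \right)} = q^{3}$
$K = -31$
$\left(\left(\frac{41}{77} + \frac{G{\left(9 \right)}}{-14}\right) + 86\right) K = \left(\left(\frac{41}{77} + \frac{9^{3}}{-14}\right) + 86\right) \left(-31\right) = \left(\left(41 \cdot \frac{1}{77} + 729 \left(- \frac{1}{14}\right)\right) + 86\right) \left(-31\right) = \left(\left(\frac{41}{77} - \frac{729}{14}\right) + 86\right) \left(-31\right) = \left(- \frac{7937}{154} + 86\right) \left(-31\right) = \frac{5307}{154} \left(-31\right) = - \frac{164517}{154}$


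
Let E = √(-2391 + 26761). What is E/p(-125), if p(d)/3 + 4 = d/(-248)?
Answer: -248*√24370/2601 ≈ -14.885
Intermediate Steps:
p(d) = -12 - 3*d/248 (p(d) = -12 + 3*(d/(-248)) = -12 + 3*(d*(-1/248)) = -12 + 3*(-d/248) = -12 - 3*d/248)
E = √24370 ≈ 156.11
E/p(-125) = √24370/(-12 - 3/248*(-125)) = √24370/(-12 + 375/248) = √24370/(-2601/248) = √24370*(-248/2601) = -248*√24370/2601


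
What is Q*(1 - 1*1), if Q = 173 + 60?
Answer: 0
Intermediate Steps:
Q = 233
Q*(1 - 1*1) = 233*(1 - 1*1) = 233*(1 - 1) = 233*0 = 0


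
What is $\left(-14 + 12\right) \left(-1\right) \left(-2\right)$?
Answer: $-4$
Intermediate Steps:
$\left(-14 + 12\right) \left(-1\right) \left(-2\right) = \left(-2\right) \left(-1\right) \left(-2\right) = 2 \left(-2\right) = -4$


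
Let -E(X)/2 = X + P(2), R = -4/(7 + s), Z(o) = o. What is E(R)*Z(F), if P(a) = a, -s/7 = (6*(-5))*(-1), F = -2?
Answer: 1640/203 ≈ 8.0788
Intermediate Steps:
s = -210 (s = -7*6*(-5)*(-1) = -(-210)*(-1) = -7*30 = -210)
R = 4/203 (R = -4/(7 - 210) = -4/(-203) = -1/203*(-4) = 4/203 ≈ 0.019704)
E(X) = -4 - 2*X (E(X) = -2*(X + 2) = -2*(2 + X) = -4 - 2*X)
E(R)*Z(F) = (-4 - 2*4/203)*(-2) = (-4 - 8/203)*(-2) = -820/203*(-2) = 1640/203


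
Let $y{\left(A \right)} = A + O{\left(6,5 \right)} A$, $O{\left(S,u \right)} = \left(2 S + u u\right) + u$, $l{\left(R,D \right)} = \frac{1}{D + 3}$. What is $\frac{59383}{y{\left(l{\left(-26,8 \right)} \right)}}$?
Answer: $15191$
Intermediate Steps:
$l{\left(R,D \right)} = \frac{1}{3 + D}$
$O{\left(S,u \right)} = u + u^{2} + 2 S$ ($O{\left(S,u \right)} = \left(2 S + u^{2}\right) + u = \left(u^{2} + 2 S\right) + u = u + u^{2} + 2 S$)
$y{\left(A \right)} = 43 A$ ($y{\left(A \right)} = A + \left(5 + 5^{2} + 2 \cdot 6\right) A = A + \left(5 + 25 + 12\right) A = A + 42 A = 43 A$)
$\frac{59383}{y{\left(l{\left(-26,8 \right)} \right)}} = \frac{59383}{43 \frac{1}{3 + 8}} = \frac{59383}{43 \cdot \frac{1}{11}} = \frac{59383}{\frac{43}{11}} = 59383 \cdot \frac{11}{43} = 15191$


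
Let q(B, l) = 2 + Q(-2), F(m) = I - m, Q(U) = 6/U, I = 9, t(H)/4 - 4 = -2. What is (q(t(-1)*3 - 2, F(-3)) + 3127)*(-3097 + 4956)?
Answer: 5811234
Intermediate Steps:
t(H) = 8 (t(H) = 16 + 4*(-2) = 16 - 8 = 8)
F(m) = 9 - m
q(B, l) = -1 (q(B, l) = 2 + 6/(-2) = 2 + 6*(-½) = 2 - 3 = -1)
(q(t(-1)*3 - 2, F(-3)) + 3127)*(-3097 + 4956) = (-1 + 3127)*(-3097 + 4956) = 3126*1859 = 5811234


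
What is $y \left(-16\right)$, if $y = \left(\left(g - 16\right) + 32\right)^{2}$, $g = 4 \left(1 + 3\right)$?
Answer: $-16384$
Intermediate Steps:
$g = 16$ ($g = 4 \cdot 4 = 16$)
$y = 1024$ ($y = \left(\left(16 - 16\right) + 32\right)^{2} = \left(0 + 32\right)^{2} = 32^{2} = 1024$)
$y \left(-16\right) = 1024 \left(-16\right) = -16384$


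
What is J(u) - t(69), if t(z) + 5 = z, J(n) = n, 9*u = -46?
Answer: -622/9 ≈ -69.111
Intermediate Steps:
u = -46/9 (u = (⅑)*(-46) = -46/9 ≈ -5.1111)
t(z) = -5 + z
J(u) - t(69) = -46/9 - (-5 + 69) = -46/9 - 1*64 = -46/9 - 64 = -622/9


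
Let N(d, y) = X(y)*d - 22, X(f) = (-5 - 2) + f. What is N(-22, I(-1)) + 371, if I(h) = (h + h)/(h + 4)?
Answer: 1553/3 ≈ 517.67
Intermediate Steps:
X(f) = -7 + f
I(h) = 2*h/(4 + h) (I(h) = (2*h)/(4 + h) = 2*h/(4 + h))
N(d, y) = -22 + d*(-7 + y) (N(d, y) = (-7 + y)*d - 22 = d*(-7 + y) - 22 = -22 + d*(-7 + y))
N(-22, I(-1)) + 371 = (-22 - 22*(-7 + 2*(-1)/(4 - 1))) + 371 = (-22 - 22*(-7 + 2*(-1)/3)) + 371 = (-22 - 22*(-7 + 2*(-1)*(⅓))) + 371 = (-22 - 22*(-7 - ⅔)) + 371 = (-22 - 22*(-23/3)) + 371 = (-22 + 506/3) + 371 = 440/3 + 371 = 1553/3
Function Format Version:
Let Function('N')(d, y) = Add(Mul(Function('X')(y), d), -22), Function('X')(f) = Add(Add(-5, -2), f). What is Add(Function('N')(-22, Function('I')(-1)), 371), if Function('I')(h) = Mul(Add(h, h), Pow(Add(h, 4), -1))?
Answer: Rational(1553, 3) ≈ 517.67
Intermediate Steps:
Function('X')(f) = Add(-7, f)
Function('I')(h) = Mul(2, h, Pow(Add(4, h), -1)) (Function('I')(h) = Mul(Mul(2, h), Pow(Add(4, h), -1)) = Mul(2, h, Pow(Add(4, h), -1)))
Function('N')(d, y) = Add(-22, Mul(d, Add(-7, y))) (Function('N')(d, y) = Add(Mul(Add(-7, y), d), -22) = Add(Mul(d, Add(-7, y)), -22) = Add(-22, Mul(d, Add(-7, y))))
Add(Function('N')(-22, Function('I')(-1)), 371) = Add(Add(-22, Mul(-22, Add(-7, Mul(2, -1, Pow(Add(4, -1), -1))))), 371) = Add(Add(-22, Mul(-22, Add(-7, Mul(2, -1, Pow(3, -1))))), 371) = Add(Add(-22, Mul(-22, Add(-7, Mul(2, -1, Rational(1, 3))))), 371) = Add(Add(-22, Mul(-22, Add(-7, Rational(-2, 3)))), 371) = Add(Add(-22, Mul(-22, Rational(-23, 3))), 371) = Add(Add(-22, Rational(506, 3)), 371) = Add(Rational(440, 3), 371) = Rational(1553, 3)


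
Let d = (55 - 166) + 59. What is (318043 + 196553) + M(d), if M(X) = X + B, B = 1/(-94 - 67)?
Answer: 82841583/161 ≈ 5.1454e+5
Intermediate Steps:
B = -1/161 (B = 1/(-161) = -1/161 ≈ -0.0062112)
d = -52 (d = -111 + 59 = -52)
M(X) = -1/161 + X (M(X) = X - 1/161 = -1/161 + X)
(318043 + 196553) + M(d) = (318043 + 196553) + (-1/161 - 52) = 514596 - 8373/161 = 82841583/161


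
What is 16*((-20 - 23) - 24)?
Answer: -1072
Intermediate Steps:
16*((-20 - 23) - 24) = 16*(-43 - 24) = 16*(-67) = -1072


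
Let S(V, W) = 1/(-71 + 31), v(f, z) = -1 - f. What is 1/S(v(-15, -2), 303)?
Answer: -40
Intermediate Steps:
S(V, W) = -1/40 (S(V, W) = 1/(-40) = -1/40)
1/S(v(-15, -2), 303) = 1/(-1/40) = -40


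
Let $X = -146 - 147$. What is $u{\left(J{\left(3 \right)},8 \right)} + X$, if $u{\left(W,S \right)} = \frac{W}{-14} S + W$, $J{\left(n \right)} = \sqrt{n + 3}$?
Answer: $-293 + \frac{3 \sqrt{6}}{7} \approx -291.95$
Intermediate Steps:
$J{\left(n \right)} = \sqrt{3 + n}$
$u{\left(W,S \right)} = W - \frac{S W}{14}$ ($u{\left(W,S \right)} = - \frac{W}{14} S + W = - \frac{S W}{14} + W = W - \frac{S W}{14}$)
$X = -293$
$u{\left(J{\left(3 \right)},8 \right)} + X = \frac{\sqrt{3 + 3} \left(14 - 8\right)}{14} - 293 = \frac{\sqrt{6} \left(14 - 8\right)}{14} - 293 = \frac{1}{14} \sqrt{6} \cdot 6 - 293 = \frac{3 \sqrt{6}}{7} - 293 = -293 + \frac{3 \sqrt{6}}{7}$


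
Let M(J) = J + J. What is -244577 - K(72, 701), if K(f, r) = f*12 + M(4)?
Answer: -245449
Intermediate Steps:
M(J) = 2*J
K(f, r) = 8 + 12*f (K(f, r) = f*12 + 2*4 = 12*f + 8 = 8 + 12*f)
-244577 - K(72, 701) = -244577 - (8 + 12*72) = -244577 - (8 + 864) = -244577 - 1*872 = -244577 - 872 = -245449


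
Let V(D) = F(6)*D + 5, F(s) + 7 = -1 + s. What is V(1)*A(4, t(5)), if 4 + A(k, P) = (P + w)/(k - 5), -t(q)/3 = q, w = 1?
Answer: 30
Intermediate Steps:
t(q) = -3*q
F(s) = -8 + s (F(s) = -7 + (-1 + s) = -8 + s)
V(D) = 5 - 2*D (V(D) = (-8 + 6)*D + 5 = -2*D + 5 = 5 - 2*D)
A(k, P) = -4 + (1 + P)/(-5 + k) (A(k, P) = -4 + (P + 1)/(k - 5) = -4 + (1 + P)/(-5 + k))
V(1)*A(4, t(5)) = (5 - 2*1)*((21 - 3*5 - 4*4)/(-5 + 4)) = (5 - 2)*((21 - 15 - 16)/(-1)) = 3*(-1*(-10)) = 3*10 = 30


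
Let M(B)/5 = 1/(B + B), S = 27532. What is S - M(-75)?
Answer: 825961/30 ≈ 27532.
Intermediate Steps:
M(B) = 5/(2*B) (M(B) = 5/(B + B) = 5/((2*B)) = 5*(1/(2*B)) = 5/(2*B))
S - M(-75) = 27532 - 5/(2*(-75)) = 27532 - 5*(-1)/(2*75) = 27532 - 1*(-1/30) = 27532 + 1/30 = 825961/30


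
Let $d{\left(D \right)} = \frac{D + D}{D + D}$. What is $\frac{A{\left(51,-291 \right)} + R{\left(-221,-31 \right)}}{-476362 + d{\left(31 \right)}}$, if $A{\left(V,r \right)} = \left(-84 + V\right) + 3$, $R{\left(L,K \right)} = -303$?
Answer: $\frac{37}{52929} \approx 0.00069905$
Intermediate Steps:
$A{\left(V,r \right)} = -81 + V$
$d{\left(D \right)} = 1$ ($d{\left(D \right)} = \frac{2 D}{2 D} = 2 D \frac{1}{2 D} = 1$)
$\frac{A{\left(51,-291 \right)} + R{\left(-221,-31 \right)}}{-476362 + d{\left(31 \right)}} = \frac{\left(-81 + 51\right) - 303}{-476362 + 1} = \frac{-30 - 303}{-476361} = \left(-333\right) \left(- \frac{1}{476361}\right) = \frac{37}{52929}$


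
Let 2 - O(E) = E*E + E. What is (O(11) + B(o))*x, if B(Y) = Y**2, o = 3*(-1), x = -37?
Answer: 4477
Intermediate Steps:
O(E) = 2 - E - E**2 (O(E) = 2 - (E*E + E) = 2 - (E**2 + E) = 2 - (E + E**2) = 2 + (-E - E**2) = 2 - E - E**2)
o = -3
(O(11) + B(o))*x = ((2 - 1*11 - 1*11**2) + (-3)**2)*(-37) = ((2 - 11 - 1*121) + 9)*(-37) = ((2 - 11 - 121) + 9)*(-37) = (-130 + 9)*(-37) = -121*(-37) = 4477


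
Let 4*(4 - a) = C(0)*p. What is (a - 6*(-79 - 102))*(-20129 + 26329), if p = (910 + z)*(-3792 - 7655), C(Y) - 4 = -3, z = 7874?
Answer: 155859952400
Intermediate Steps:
C(Y) = 1 (C(Y) = 4 - 3 = 1)
p = -100550448 (p = (910 + 7874)*(-3792 - 7655) = 8784*(-11447) = -100550448)
a = 25137616 (a = 4 - (-100550448)/4 = 4 - 1/4*(-100550448) = 4 + 25137612 = 25137616)
(a - 6*(-79 - 102))*(-20129 + 26329) = (25137616 - 6*(-79 - 102))*(-20129 + 26329) = (25137616 - 6*(-181))*6200 = (25137616 + 1086)*6200 = 25138702*6200 = 155859952400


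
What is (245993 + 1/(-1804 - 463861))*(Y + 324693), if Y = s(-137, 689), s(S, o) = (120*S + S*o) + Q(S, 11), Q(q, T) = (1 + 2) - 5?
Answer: 24497504546707152/465665 ≈ 5.2608e+10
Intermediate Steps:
Q(q, T) = -2 (Q(q, T) = 3 - 5 = -2)
s(S, o) = -2 + 120*S + S*o (s(S, o) = (120*S + S*o) - 2 = -2 + 120*S + S*o)
Y = -110835 (Y = -2 + 120*(-137) - 137*689 = -2 - 16440 - 94393 = -110835)
(245993 + 1/(-1804 - 463861))*(Y + 324693) = (245993 + 1/(-1804 - 463861))*(-110835 + 324693) = (245993 + 1/(-465665))*213858 = (245993 - 1/465665)*213858 = (114550330344/465665)*213858 = 24497504546707152/465665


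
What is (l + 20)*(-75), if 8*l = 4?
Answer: -3075/2 ≈ -1537.5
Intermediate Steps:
l = 1/2 (l = (1/8)*4 = 1/2 ≈ 0.50000)
(l + 20)*(-75) = (1/2 + 20)*(-75) = (41/2)*(-75) = -3075/2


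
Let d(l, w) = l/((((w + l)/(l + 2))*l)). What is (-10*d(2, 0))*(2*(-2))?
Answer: 80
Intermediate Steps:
d(l, w) = (2 + l)/(l + w) (d(l, w) = l/((((l + w)/(2 + l))*l)) = l/((l*(l + w)/(2 + l))) = l*((2 + l)/(l*(l + w))) = (2 + l)/(l + w))
(-10*d(2, 0))*(2*(-2)) = (-10*(2 + 2)/(2 + 0))*(2*(-2)) = -10*4/2*(-4) = -5*4*(-4) = -10*2*(-4) = -20*(-4) = 80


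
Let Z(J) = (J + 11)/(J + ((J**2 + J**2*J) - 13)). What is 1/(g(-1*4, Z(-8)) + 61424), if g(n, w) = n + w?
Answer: 469/28805977 ≈ 1.6281e-5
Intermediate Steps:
Z(J) = (11 + J)/(-13 + J + J**2 + J**3) (Z(J) = (11 + J)/(J + ((J**2 + J**3) - 13)) = (11 + J)/(J + (-13 + J**2 + J**3)) = (11 + J)/(-13 + J + J**2 + J**3))
1/(g(-1*4, Z(-8)) + 61424) = 1/((-1*4 + (11 - 8)/(-13 - 8 + (-8)**2 + (-8)**3)) + 61424) = 1/((-4 + 3/(-13 - 8 + 64 - 512)) + 61424) = 1/((-4 + 3/(-469)) + 61424) = 1/((-4 - 1/469*3) + 61424) = 1/((-4 - 3/469) + 61424) = 1/(-1879/469 + 61424) = 1/(28805977/469) = 469/28805977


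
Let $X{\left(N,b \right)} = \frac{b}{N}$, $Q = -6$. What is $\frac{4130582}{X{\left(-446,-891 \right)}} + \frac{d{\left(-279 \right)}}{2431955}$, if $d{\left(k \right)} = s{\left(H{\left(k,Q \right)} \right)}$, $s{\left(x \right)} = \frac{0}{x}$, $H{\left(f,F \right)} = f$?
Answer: $\frac{1842239572}{891} \approx 2.0676 \cdot 10^{6}$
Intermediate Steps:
$s{\left(x \right)} = 0$
$d{\left(k \right)} = 0$
$\frac{4130582}{X{\left(-446,-891 \right)}} + \frac{d{\left(-279 \right)}}{2431955} = \frac{4130582}{\left(-891\right) \frac{1}{-446}} + \frac{0}{2431955} = \frac{4130582}{\left(-891\right) \left(- \frac{1}{446}\right)} + 0 \cdot \frac{1}{2431955} = \frac{4130582}{\frac{891}{446}} + 0 = 4130582 \cdot \frac{446}{891} + 0 = \frac{1842239572}{891} + 0 = \frac{1842239572}{891}$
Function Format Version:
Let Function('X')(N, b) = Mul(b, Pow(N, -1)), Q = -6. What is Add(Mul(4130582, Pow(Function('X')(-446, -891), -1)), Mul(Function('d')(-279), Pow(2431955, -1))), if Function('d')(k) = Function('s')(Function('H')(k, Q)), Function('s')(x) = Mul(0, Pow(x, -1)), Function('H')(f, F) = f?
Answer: Rational(1842239572, 891) ≈ 2.0676e+6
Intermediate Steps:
Function('s')(x) = 0
Function('d')(k) = 0
Add(Mul(4130582, Pow(Function('X')(-446, -891), -1)), Mul(Function('d')(-279), Pow(2431955, -1))) = Add(Mul(4130582, Pow(Mul(-891, Pow(-446, -1)), -1)), Mul(0, Pow(2431955, -1))) = Add(Mul(4130582, Pow(Mul(-891, Rational(-1, 446)), -1)), Mul(0, Rational(1, 2431955))) = Add(Mul(4130582, Pow(Rational(891, 446), -1)), 0) = Add(Mul(4130582, Rational(446, 891)), 0) = Add(Rational(1842239572, 891), 0) = Rational(1842239572, 891)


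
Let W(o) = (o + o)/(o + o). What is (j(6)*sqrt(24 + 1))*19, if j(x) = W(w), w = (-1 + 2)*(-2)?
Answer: 95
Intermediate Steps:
w = -2 (w = 1*(-2) = -2)
W(o) = 1 (W(o) = (2*o)/((2*o)) = (2*o)*(1/(2*o)) = 1)
j(x) = 1
(j(6)*sqrt(24 + 1))*19 = (1*sqrt(24 + 1))*19 = (1*sqrt(25))*19 = (1*5)*19 = 5*19 = 95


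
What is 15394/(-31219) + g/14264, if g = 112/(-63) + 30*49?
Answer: -781846139/2003885172 ≈ -0.39017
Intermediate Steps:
g = 13214/9 (g = 112*(-1/63) + 1470 = -16/9 + 1470 = 13214/9 ≈ 1468.2)
15394/(-31219) + g/14264 = 15394/(-31219) + (13214/9)/14264 = 15394*(-1/31219) + (13214/9)*(1/14264) = -15394/31219 + 6607/64188 = -781846139/2003885172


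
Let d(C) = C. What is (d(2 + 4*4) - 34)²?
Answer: 256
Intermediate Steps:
(d(2 + 4*4) - 34)² = ((2 + 4*4) - 34)² = ((2 + 16) - 34)² = (18 - 34)² = (-16)² = 256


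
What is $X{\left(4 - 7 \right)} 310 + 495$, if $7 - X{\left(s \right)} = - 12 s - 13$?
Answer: $-4465$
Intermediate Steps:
$X{\left(s \right)} = 20 + 12 s$ ($X{\left(s \right)} = 7 - \left(- 12 s - 13\right) = 7 - \left(-13 - 12 s\right) = 7 + \left(13 + 12 s\right) = 20 + 12 s$)
$X{\left(4 - 7 \right)} 310 + 495 = \left(20 + 12 \left(4 - 7\right)\right) 310 + 495 = \left(20 + 12 \left(-3\right)\right) 310 + 495 = \left(20 - 36\right) 310 + 495 = \left(-16\right) 310 + 495 = -4960 + 495 = -4465$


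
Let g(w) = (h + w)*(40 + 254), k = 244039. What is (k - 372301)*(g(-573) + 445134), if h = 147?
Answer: -41029731180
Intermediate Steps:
g(w) = 43218 + 294*w (g(w) = (147 + w)*(40 + 254) = (147 + w)*294 = 43218 + 294*w)
(k - 372301)*(g(-573) + 445134) = (244039 - 372301)*((43218 + 294*(-573)) + 445134) = -128262*((43218 - 168462) + 445134) = -128262*(-125244 + 445134) = -128262*319890 = -41029731180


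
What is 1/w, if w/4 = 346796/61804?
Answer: 15451/346796 ≈ 0.044554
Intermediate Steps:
w = 346796/15451 (w = 4*(346796/61804) = 4*(346796*(1/61804)) = 4*(86699/15451) = 346796/15451 ≈ 22.445)
1/w = 1/(346796/15451) = 15451/346796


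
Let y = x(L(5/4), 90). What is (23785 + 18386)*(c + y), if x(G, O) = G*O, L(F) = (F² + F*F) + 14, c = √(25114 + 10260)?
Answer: 259984215/4 + 42171*√35374 ≈ 7.2928e+7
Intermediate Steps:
c = √35374 ≈ 188.08
L(F) = 14 + 2*F² (L(F) = (F² + F²) + 14 = 2*F² + 14 = 14 + 2*F²)
y = 6165/4 (y = (14 + 2*(5/4)²)*90 = (14 + 2*(25/16))*90 = (14 + 25/8)*90 = (137/8)*90 = 6165/4 ≈ 1541.3)
(23785 + 18386)*(c + y) = (23785 + 18386)*(√35374 + 6165/4) = 42171*(6165/4 + √35374) = 259984215/4 + 42171*√35374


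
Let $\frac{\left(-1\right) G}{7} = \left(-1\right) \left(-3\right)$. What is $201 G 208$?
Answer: $-877968$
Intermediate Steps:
$G = -21$ ($G = - 7 \left(\left(-1\right) \left(-3\right)\right) = \left(-7\right) 3 = -21$)
$201 G 208 = 201 \left(-21\right) 208 = \left(-4221\right) 208 = -877968$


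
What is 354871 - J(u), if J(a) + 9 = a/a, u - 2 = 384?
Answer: 354879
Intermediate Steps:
u = 386 (u = 2 + 384 = 386)
J(a) = -8 (J(a) = -9 + a/a = -9 + 1 = -8)
354871 - J(u) = 354871 - 1*(-8) = 354871 + 8 = 354879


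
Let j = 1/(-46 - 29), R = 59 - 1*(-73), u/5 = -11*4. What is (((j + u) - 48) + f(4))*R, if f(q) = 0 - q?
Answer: -897644/25 ≈ -35906.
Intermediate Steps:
u = -220 (u = 5*(-11*4) = 5*(-44) = -220)
f(q) = -q
R = 132 (R = 59 + 73 = 132)
j = -1/75 (j = 1/(-75) = -1/75 ≈ -0.013333)
(((j + u) - 48) + f(4))*R = (((-1/75 - 220) - 48) - 1*4)*132 = ((-16501/75 - 48) - 4)*132 = (-20101/75 - 4)*132 = -20401/75*132 = -897644/25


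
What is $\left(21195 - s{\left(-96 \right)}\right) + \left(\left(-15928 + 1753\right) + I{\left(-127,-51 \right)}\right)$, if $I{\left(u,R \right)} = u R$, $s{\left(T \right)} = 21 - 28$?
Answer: $13504$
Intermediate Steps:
$s{\left(T \right)} = -7$ ($s{\left(T \right)} = 21 - 28 = -7$)
$I{\left(u,R \right)} = R u$
$\left(21195 - s{\left(-96 \right)}\right) + \left(\left(-15928 + 1753\right) + I{\left(-127,-51 \right)}\right) = \left(21195 - -7\right) + \left(\left(-15928 + 1753\right) - -6477\right) = \left(21195 + 7\right) + \left(-14175 + 6477\right) = 21202 - 7698 = 13504$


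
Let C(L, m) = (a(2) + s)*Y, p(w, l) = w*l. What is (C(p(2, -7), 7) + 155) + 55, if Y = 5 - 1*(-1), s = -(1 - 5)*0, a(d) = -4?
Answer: 186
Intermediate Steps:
p(w, l) = l*w
s = 0 (s = -1*(-4)*0 = 4*0 = 0)
Y = 6 (Y = 5 + 1 = 6)
C(L, m) = -24 (C(L, m) = (-4 + 0)*6 = -4*6 = -24)
(C(p(2, -7), 7) + 155) + 55 = (-24 + 155) + 55 = 131 + 55 = 186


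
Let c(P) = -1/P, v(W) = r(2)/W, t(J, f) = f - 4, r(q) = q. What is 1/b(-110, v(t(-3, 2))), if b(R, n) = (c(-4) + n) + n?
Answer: -4/7 ≈ -0.57143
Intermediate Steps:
t(J, f) = -4 + f
v(W) = 2/W
b(R, n) = 1/4 + 2*n (b(R, n) = (-1/(-4) + n) + n = (-1*(-1/4) + n) + n = (1/4 + n) + n = 1/4 + 2*n)
1/b(-110, v(t(-3, 2))) = 1/(1/4 + 2*(2/(-4 + 2))) = 1/(1/4 + 2*(2/(-2))) = 1/(1/4 + 2*(2*(-1/2))) = 1/(1/4 + 2*(-1)) = 1/(1/4 - 2) = 1/(-7/4) = -4/7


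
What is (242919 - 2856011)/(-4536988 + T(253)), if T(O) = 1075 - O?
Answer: 1306546/2268083 ≈ 0.57606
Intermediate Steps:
(242919 - 2856011)/(-4536988 + T(253)) = (242919 - 2856011)/(-4536988 + (1075 - 1*253)) = -2613092/(-4536988 + (1075 - 253)) = -2613092/(-4536988 + 822) = -2613092/(-4536166) = -2613092*(-1/4536166) = 1306546/2268083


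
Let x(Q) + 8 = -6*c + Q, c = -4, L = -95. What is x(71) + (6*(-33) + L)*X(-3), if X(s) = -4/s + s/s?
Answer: -1790/3 ≈ -596.67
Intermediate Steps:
X(s) = 1 - 4/s (X(s) = -4/s + 1 = 1 - 4/s)
x(Q) = 16 + Q (x(Q) = -8 + (-6*(-4) + Q) = -8 + (24 + Q) = 16 + Q)
x(71) + (6*(-33) + L)*X(-3) = (16 + 71) + (6*(-33) - 95)*((-4 - 3)/(-3)) = 87 + (-198 - 95)*(-⅓*(-7)) = 87 - 293*7/3 = 87 - 2051/3 = -1790/3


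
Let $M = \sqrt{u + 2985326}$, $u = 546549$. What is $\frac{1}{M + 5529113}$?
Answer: $\frac{5529113}{30571087034894} - \frac{25 \sqrt{5651}}{30571087034894} \approx 1.808 \cdot 10^{-7}$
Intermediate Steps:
$M = 25 \sqrt{5651}$ ($M = \sqrt{546549 + 2985326} = \sqrt{3531875} = 25 \sqrt{5651} \approx 1879.3$)
$\frac{1}{M + 5529113} = \frac{1}{25 \sqrt{5651} + 5529113} = \frac{1}{5529113 + 25 \sqrt{5651}}$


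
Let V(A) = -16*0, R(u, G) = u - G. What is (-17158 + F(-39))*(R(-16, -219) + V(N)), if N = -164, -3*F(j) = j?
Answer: -3480435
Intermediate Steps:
F(j) = -j/3
V(A) = 0
(-17158 + F(-39))*(R(-16, -219) + V(N)) = (-17158 - ⅓*(-39))*((-16 - 1*(-219)) + 0) = (-17158 + 13)*((-16 + 219) + 0) = -17145*(203 + 0) = -17145*203 = -3480435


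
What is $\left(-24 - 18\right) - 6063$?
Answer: $-6105$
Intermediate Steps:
$\left(-24 - 18\right) - 6063 = -42 - 6063 = -6105$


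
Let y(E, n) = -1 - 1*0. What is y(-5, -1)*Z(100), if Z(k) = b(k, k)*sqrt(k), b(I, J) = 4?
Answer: -40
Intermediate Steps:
y(E, n) = -1 (y(E, n) = -1 + 0 = -1)
Z(k) = 4*sqrt(k)
y(-5, -1)*Z(100) = -4*sqrt(100) = -4*10 = -1*40 = -40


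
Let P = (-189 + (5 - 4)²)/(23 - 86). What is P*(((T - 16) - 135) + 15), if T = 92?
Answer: -8272/63 ≈ -131.30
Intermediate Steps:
P = 188/63 (P = (-189 + 1²)/(-63) = (-189 + 1)*(-1/63) = -188*(-1/63) = 188/63 ≈ 2.9841)
P*(((T - 16) - 135) + 15) = 188*(((92 - 16) - 135) + 15)/63 = 188*((76 - 135) + 15)/63 = 188*(-59 + 15)/63 = (188/63)*(-44) = -8272/63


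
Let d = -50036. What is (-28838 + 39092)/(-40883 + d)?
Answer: -10254/90919 ≈ -0.11278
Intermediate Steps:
(-28838 + 39092)/(-40883 + d) = (-28838 + 39092)/(-40883 - 50036) = 10254/(-90919) = 10254*(-1/90919) = -10254/90919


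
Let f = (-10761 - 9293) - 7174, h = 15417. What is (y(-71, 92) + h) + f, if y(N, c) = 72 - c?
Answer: -11831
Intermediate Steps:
f = -27228 (f = -20054 - 7174 = -27228)
(y(-71, 92) + h) + f = ((72 - 1*92) + 15417) - 27228 = ((72 - 92) + 15417) - 27228 = (-20 + 15417) - 27228 = 15397 - 27228 = -11831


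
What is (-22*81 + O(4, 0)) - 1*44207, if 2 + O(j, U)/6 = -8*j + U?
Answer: -46193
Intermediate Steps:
O(j, U) = -12 - 48*j + 6*U (O(j, U) = -12 + 6*(-8*j + U) = -12 + 6*(U - 8*j) = -12 + (-48*j + 6*U) = -12 - 48*j + 6*U)
(-22*81 + O(4, 0)) - 1*44207 = (-22*81 + (-12 - 48*4 + 6*0)) - 1*44207 = (-1782 + (-12 - 192 + 0)) - 44207 = (-1782 - 204) - 44207 = -1986 - 44207 = -46193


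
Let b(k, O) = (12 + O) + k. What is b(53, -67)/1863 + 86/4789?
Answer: 150640/8921907 ≈ 0.016884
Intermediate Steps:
b(k, O) = 12 + O + k
b(53, -67)/1863 + 86/4789 = (12 - 67 + 53)/1863 + 86/4789 = -2*1/1863 + 86*(1/4789) = -2/1863 + 86/4789 = 150640/8921907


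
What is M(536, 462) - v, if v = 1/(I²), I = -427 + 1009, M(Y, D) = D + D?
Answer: 312980975/338724 ≈ 924.00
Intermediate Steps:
M(Y, D) = 2*D
I = 582
v = 1/338724 (v = 1/(582²) = 1/338724 ≈ 2.9523e-6)
M(536, 462) - v = 2*462 - 1*1/338724 = 924 - 1/338724 = 312980975/338724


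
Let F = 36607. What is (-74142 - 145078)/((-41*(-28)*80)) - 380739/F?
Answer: -2149602815/168099344 ≈ -12.788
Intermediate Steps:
(-74142 - 145078)/((-41*(-28)*80)) - 380739/F = (-74142 - 145078)/((-41*(-28)*80)) - 380739/36607 = -219220/(1148*80) - 380739*1/36607 = -219220/91840 - 380739/36607 = -219220*1/91840 - 380739/36607 = -10961/4592 - 380739/36607 = -2149602815/168099344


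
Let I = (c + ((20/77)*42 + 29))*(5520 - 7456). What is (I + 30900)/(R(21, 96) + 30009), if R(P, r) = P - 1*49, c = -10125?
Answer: 19555636/29981 ≈ 652.27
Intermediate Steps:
R(P, r) = -49 + P (R(P, r) = P - 49 = -49 + P)
I = 19524736 (I = (-10125 + ((20/77)*42 + 29))*(5520 - 7456) = (-10125 + ((20*(1/77))*42 + 29))*(-1936) = (-10125 + ((20/77)*42 + 29))*(-1936) = (-10125 + (120/11 + 29))*(-1936) = (-10125 + 439/11)*(-1936) = -110936/11*(-1936) = 19524736)
(I + 30900)/(R(21, 96) + 30009) = (19524736 + 30900)/((-49 + 21) + 30009) = 19555636/(-28 + 30009) = 19555636/29981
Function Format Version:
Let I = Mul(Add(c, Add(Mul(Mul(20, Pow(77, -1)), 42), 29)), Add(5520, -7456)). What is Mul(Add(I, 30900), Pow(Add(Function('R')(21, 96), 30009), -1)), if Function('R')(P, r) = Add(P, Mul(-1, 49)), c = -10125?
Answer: Rational(19555636, 29981) ≈ 652.27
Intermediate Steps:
Function('R')(P, r) = Add(-49, P) (Function('R')(P, r) = Add(P, -49) = Add(-49, P))
I = 19524736 (I = Mul(Add(-10125, Add(Mul(Mul(20, Pow(77, -1)), 42), 29)), Add(5520, -7456)) = Mul(Add(-10125, Add(Mul(Mul(20, Rational(1, 77)), 42), 29)), -1936) = Mul(Add(-10125, Add(Mul(Rational(20, 77), 42), 29)), -1936) = Mul(Add(-10125, Add(Rational(120, 11), 29)), -1936) = Mul(Add(-10125, Rational(439, 11)), -1936) = Mul(Rational(-110936, 11), -1936) = 19524736)
Mul(Add(I, 30900), Pow(Add(Function('R')(21, 96), 30009), -1)) = Mul(Add(19524736, 30900), Pow(Add(Add(-49, 21), 30009), -1)) = Mul(19555636, Pow(Add(-28, 30009), -1)) = Mul(19555636, Pow(29981, -1)) = Mul(19555636, Rational(1, 29981)) = Rational(19555636, 29981)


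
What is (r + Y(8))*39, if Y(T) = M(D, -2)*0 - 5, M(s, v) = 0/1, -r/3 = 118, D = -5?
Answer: -14001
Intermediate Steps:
r = -354 (r = -3*118 = -354)
M(s, v) = 0 (M(s, v) = 0*1 = 0)
Y(T) = -5 (Y(T) = 0*0 - 5 = 0 - 5 = -5)
(r + Y(8))*39 = (-354 - 5)*39 = -359*39 = -14001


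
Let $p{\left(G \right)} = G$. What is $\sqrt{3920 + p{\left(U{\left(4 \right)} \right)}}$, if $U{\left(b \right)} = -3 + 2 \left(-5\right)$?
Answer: $\sqrt{3907} \approx 62.506$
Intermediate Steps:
$U{\left(b \right)} = -13$ ($U{\left(b \right)} = -3 - 10 = -13$)
$\sqrt{3920 + p{\left(U{\left(4 \right)} \right)}} = \sqrt{3920 - 13} = \sqrt{3907}$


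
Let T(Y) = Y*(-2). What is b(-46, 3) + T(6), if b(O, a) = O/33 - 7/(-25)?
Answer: -10819/825 ≈ -13.114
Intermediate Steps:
T(Y) = -2*Y
b(O, a) = 7/25 + O/33 (b(O, a) = O*(1/33) - 7*(-1/25) = O/33 + 7/25 = 7/25 + O/33)
b(-46, 3) + T(6) = (7/25 + (1/33)*(-46)) - 2*6 = (7/25 - 46/33) - 12 = -919/825 - 12 = -10819/825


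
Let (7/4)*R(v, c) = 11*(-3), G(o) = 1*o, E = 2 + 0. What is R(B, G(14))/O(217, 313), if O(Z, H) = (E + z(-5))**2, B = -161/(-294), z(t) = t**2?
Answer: -44/1701 ≈ -0.025867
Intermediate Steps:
E = 2
B = 23/42 (B = -161*(-1/294) = 23/42 ≈ 0.54762)
O(Z, H) = 729 (O(Z, H) = (2 + (-5)**2)**2 = (2 + 25)**2 = 27**2 = 729)
G(o) = o
R(v, c) = -132/7 (R(v, c) = 4*(11*(-3))/7 = (4/7)*(-33) = -132/7)
R(B, G(14))/O(217, 313) = -132/7/729 = -132/7*1/729 = -44/1701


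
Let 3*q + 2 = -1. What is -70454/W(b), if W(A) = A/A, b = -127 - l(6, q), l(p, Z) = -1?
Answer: -70454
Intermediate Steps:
q = -1 (q = -⅔ + (⅓)*(-1) = -⅔ - ⅓ = -1)
b = -126 (b = -127 - 1*(-1) = -127 + 1 = -126)
W(A) = 1
-70454/W(b) = -70454/1 = -70454*1 = -70454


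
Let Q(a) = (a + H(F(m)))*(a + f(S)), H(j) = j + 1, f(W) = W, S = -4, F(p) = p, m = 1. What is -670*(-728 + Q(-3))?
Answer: 483070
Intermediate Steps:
H(j) = 1 + j
Q(a) = (-4 + a)*(2 + a) (Q(a) = (a + (1 + 1))*(a - 4) = (a + 2)*(-4 + a) = (2 + a)*(-4 + a) = (-4 + a)*(2 + a))
-670*(-728 + Q(-3)) = -670*(-728 + (-8 + (-3)² - 2*(-3))) = -670*(-728 + (-8 + 9 + 6)) = -670*(-728 + 7) = -670*(-721) = 483070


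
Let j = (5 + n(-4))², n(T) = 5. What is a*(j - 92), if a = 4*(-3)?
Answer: -96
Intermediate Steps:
a = -12
j = 100 (j = (5 + 5)² = 10² = 100)
a*(j - 92) = -12*(100 - 92) = -12*8 = -96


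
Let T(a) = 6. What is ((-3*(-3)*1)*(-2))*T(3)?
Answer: -108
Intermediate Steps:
((-3*(-3)*1)*(-2))*T(3) = ((-3*(-3)*1)*(-2))*6 = ((9*1)*(-2))*6 = (9*(-2))*6 = -18*6 = -108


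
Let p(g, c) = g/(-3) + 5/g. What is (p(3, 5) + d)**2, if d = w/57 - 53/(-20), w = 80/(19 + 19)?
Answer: 586269369/52128400 ≈ 11.247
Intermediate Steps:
w = 40/19 (w = 80/38 = 80*(1/38) = 40/19 ≈ 2.1053)
d = 58199/21660 (d = (40/19)/57 - 53/(-20) = (40/19)*(1/57) - 53*(-1/20) = 40/1083 + 53/20 = 58199/21660 ≈ 2.6869)
p(g, c) = 5/g - g/3 (p(g, c) = g*(-1/3) + 5/g = -g/3 + 5/g = 5/g - g/3)
(p(3, 5) + d)**2 = ((5/3 - 1/3*3) + 58199/21660)**2 = ((5*(1/3) - 1) + 58199/21660)**2 = ((5/3 - 1) + 58199/21660)**2 = (2/3 + 58199/21660)**2 = (24213/7220)**2 = 586269369/52128400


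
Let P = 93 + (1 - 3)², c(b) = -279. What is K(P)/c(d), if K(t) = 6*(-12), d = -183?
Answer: 8/31 ≈ 0.25806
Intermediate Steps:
P = 97 (P = 93 + (-2)² = 93 + 4 = 97)
K(t) = -72
K(P)/c(d) = -72/(-279) = -72*(-1/279) = 8/31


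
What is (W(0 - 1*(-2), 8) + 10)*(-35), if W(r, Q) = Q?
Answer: -630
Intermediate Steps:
(W(0 - 1*(-2), 8) + 10)*(-35) = (8 + 10)*(-35) = 18*(-35) = -630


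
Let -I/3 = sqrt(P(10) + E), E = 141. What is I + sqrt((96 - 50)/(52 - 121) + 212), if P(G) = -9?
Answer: -6*sqrt(33) + sqrt(1902)/3 ≈ -19.930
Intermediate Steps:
I = -6*sqrt(33) (I = -3*sqrt(-9 + 141) = -6*sqrt(33) ≈ -34.467)
I + sqrt((96 - 50)/(52 - 121) + 212) = -6*sqrt(33) + sqrt((96 - 50)/(52 - 121) + 212) = -6*sqrt(33) + sqrt(46/(-69) + 212) = -6*sqrt(33) + sqrt(46*(-1/69) + 212) = -6*sqrt(33) + sqrt(-2/3 + 212) = -6*sqrt(33) + sqrt(634/3) = -6*sqrt(33) + sqrt(1902)/3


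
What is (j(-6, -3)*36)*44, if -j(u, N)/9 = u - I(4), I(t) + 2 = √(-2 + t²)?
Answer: 57024 + 14256*√14 ≈ 1.1037e+5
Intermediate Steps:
I(t) = -2 + √(-2 + t²)
j(u, N) = -18 - 9*u + 9*√14 (j(u, N) = -9*(u - (-2 + √(-2 + 4²))) = -9*(u - (-2 + √(-2 + 16))) = -9*(u - (-2 + √14)) = -9*(u + (2 - √14)) = -9*(2 + u - √14) = -18 - 9*u + 9*√14)
(j(-6, -3)*36)*44 = ((-18 - 9*(-6) + 9*√14)*36)*44 = ((-18 + 54 + 9*√14)*36)*44 = ((36 + 9*√14)*36)*44 = (1296 + 324*√14)*44 = 57024 + 14256*√14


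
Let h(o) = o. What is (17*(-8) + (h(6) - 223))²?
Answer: 124609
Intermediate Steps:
(17*(-8) + (h(6) - 223))² = (17*(-8) + (6 - 223))² = (-136 - 217)² = (-353)² = 124609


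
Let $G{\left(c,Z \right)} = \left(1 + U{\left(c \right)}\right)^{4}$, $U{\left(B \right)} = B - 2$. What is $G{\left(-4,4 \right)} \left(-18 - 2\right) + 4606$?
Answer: $-7894$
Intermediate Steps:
$U{\left(B \right)} = -2 + B$
$G{\left(c,Z \right)} = \left(-1 + c\right)^{4}$ ($G{\left(c,Z \right)} = \left(1 + \left(-2 + c\right)\right)^{4} = \left(-1 + c\right)^{4}$)
$G{\left(-4,4 \right)} \left(-18 - 2\right) + 4606 = \left(-1 - 4\right)^{4} \left(-18 - 2\right) + 4606 = \left(-5\right)^{4} \left(-20\right) + 4606 = 625 \left(-20\right) + 4606 = -12500 + 4606 = -7894$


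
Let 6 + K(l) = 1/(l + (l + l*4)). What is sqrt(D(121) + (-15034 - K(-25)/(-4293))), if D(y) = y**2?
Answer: I*sqrt(28649802)/270 ≈ 19.824*I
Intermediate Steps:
K(l) = -6 + 1/(6*l) (K(l) = -6 + 1/(l + (l + l*4)) = -6 + 1/(l + (l + 4*l)) = -6 + 1/(l + 5*l) = -6 + 1/(6*l))
sqrt(D(121) + (-15034 - K(-25)/(-4293))) = sqrt(121**2 + (-15034 - (-6 + (1/6)/(-25))/(-4293))) = sqrt(14641 + (-15034 - (-6 + (1/6)*(-1/25))*(-1)/4293)) = sqrt(14641 + (-15034 - (-6 - 1/150)*(-1)/4293)) = sqrt(14641 + (-15034 - (-901)*(-1)/(150*4293))) = sqrt(14641 + (-15034 - 1*17/12150)) = sqrt(14641 + (-15034 - 17/12150)) = sqrt(14641 - 182663117/12150) = sqrt(-4774967/12150) = I*sqrt(28649802)/270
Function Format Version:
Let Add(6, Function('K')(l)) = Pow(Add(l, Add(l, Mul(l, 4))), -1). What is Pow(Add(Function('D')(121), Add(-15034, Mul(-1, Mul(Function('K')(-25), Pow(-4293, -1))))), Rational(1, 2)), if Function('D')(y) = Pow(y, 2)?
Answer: Mul(Rational(1, 270), I, Pow(28649802, Rational(1, 2))) ≈ Mul(19.824, I)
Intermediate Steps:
Function('K')(l) = Add(-6, Mul(Rational(1, 6), Pow(l, -1))) (Function('K')(l) = Add(-6, Pow(Add(l, Add(l, Mul(l, 4))), -1)) = Add(-6, Pow(Add(l, Add(l, Mul(4, l))), -1)) = Add(-6, Pow(Add(l, Mul(5, l)), -1)) = Add(-6, Pow(Mul(6, l), -1)) = Add(-6, Mul(Rational(1, 6), Pow(l, -1))))
Pow(Add(Function('D')(121), Add(-15034, Mul(-1, Mul(Function('K')(-25), Pow(-4293, -1))))), Rational(1, 2)) = Pow(Add(Pow(121, 2), Add(-15034, Mul(-1, Mul(Add(-6, Mul(Rational(1, 6), Pow(-25, -1))), Pow(-4293, -1))))), Rational(1, 2)) = Pow(Add(14641, Add(-15034, Mul(-1, Mul(Add(-6, Mul(Rational(1, 6), Rational(-1, 25))), Rational(-1, 4293))))), Rational(1, 2)) = Pow(Add(14641, Add(-15034, Mul(-1, Mul(Add(-6, Rational(-1, 150)), Rational(-1, 4293))))), Rational(1, 2)) = Pow(Add(14641, Add(-15034, Mul(-1, Mul(Rational(-901, 150), Rational(-1, 4293))))), Rational(1, 2)) = Pow(Add(14641, Add(-15034, Mul(-1, Rational(17, 12150)))), Rational(1, 2)) = Pow(Add(14641, Add(-15034, Rational(-17, 12150))), Rational(1, 2)) = Pow(Add(14641, Rational(-182663117, 12150)), Rational(1, 2)) = Pow(Rational(-4774967, 12150), Rational(1, 2)) = Mul(Rational(1, 270), I, Pow(28649802, Rational(1, 2)))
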